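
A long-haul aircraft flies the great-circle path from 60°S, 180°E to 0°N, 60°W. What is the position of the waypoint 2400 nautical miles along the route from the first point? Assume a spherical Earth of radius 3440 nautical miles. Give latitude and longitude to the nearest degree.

≈ 54°S, 103°W

Write both endpoints as unit vectors p₁, p₂ with components (cos φ cos λ, cos φ sin λ, sin φ).
The central angle between the endpoints is δ = arccos(p₁·p₂) ≈ 1.823 rad (104.5°). The total great-circle distance is δ·R ≈ 1.823 × 3440 ≈ 6273 nmi, so the target fraction is f = 2400/6273 ≈ 0.383.
Interpolate at f ≈ 0.383 with slerp weights a = sin((1−f)δ)/sin δ ≈ 0.932, b = sin(fδ)/sin δ ≈ 0.664.
p = a·p₁ + b·p₂ ≈ (-0.134, -0.575, -0.807); φ = arcsin(p_z) ≈ -53.84°, λ = atan2(p_y, p_x) ≈ -103.16°.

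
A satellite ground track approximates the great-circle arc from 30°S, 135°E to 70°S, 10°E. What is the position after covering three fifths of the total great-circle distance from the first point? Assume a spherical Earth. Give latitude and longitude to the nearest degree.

≈ 69°S, 101°E

Convert each endpoint to a unit vector on the sphere (x = cos φ cos λ, y = cos φ sin λ, z = sin φ).
The central angle between the endpoints is δ = arccos(p₁·p₂) ≈ 1.266 rad (72.5°).
Interpolate at f = 3/5 with slerp weights a = sin((1−f)δ)/sin δ ≈ 0.508, b = sin(fδ)/sin δ ≈ 0.722.
p = a·p₁ + b·p₂ ≈ (-0.068, 0.354, -0.933); φ = arcsin(p_z) ≈ -68.85°, λ = atan2(p_y, p_x) ≈ 100.90°.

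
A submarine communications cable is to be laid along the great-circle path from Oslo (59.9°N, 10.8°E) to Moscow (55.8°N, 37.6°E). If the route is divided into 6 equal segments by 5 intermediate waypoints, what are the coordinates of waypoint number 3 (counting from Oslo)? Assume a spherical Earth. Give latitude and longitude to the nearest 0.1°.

≈ 58.6°N, 25.0°E

From cos δ = sin φ₁ sin φ₂ + cos φ₁ cos φ₂ cos Δλ, the central angle is δ ≈ 0.257 rad (14.7°).
Interpolate at f = 3/6 with slerp weights a = sin((1−f)δ)/sin δ ≈ 0.504, b = sin(fδ)/sin δ ≈ 0.504.
p = a·p₁ + b·p₂ ≈ (0.473, 0.220, 0.853); φ = arcsin(p_z) ≈ 58.56°, λ = atan2(p_y, p_x) ≈ 24.98°.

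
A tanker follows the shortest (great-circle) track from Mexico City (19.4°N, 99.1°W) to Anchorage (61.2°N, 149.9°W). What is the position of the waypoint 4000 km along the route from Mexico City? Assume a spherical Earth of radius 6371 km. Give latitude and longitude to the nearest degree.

Convert each endpoint to a unit vector on the sphere (x = cos φ cos λ, y = cos φ sin λ, z = sin φ).
The central angle between the endpoints is δ = arccos(p₁·p₂) ≈ 0.954 rad (54.7°). The total great-circle distance is δ·R ≈ 0.954 × 6371 ≈ 6079 km, so the target fraction is f = 4000/6079 ≈ 0.658.
Interpolate at f ≈ 0.658 with slerp weights a = sin((1−f)δ)/sin δ ≈ 0.393, b = sin(fδ)/sin δ ≈ 0.720.
p = a·p₁ + b·p₂ ≈ (-0.359, -0.540, 0.761); φ = arcsin(p_z) ≈ 49.59°, λ = atan2(p_y, p_x) ≈ -123.60°.

≈ (50°N, 124°W)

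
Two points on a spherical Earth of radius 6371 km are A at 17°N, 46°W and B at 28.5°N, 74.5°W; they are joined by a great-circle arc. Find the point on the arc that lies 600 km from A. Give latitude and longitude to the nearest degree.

≈ 20°N, 51°W

From cos δ = sin φ₁ sin φ₂ + cos φ₁ cos φ₂ cos Δλ, the central angle is δ ≈ 0.499 rad (28.6°). The total great-circle distance is δ·R ≈ 0.499 × 6371 ≈ 3179 km, so the target fraction is f = 600/3179 ≈ 0.189.
Interpolate at f ≈ 0.189 with slerp weights a = sin((1−f)δ)/sin δ ≈ 0.823, b = sin(fδ)/sin δ ≈ 0.197.
p = a·p₁ + b·p₂ ≈ (0.593, -0.733, 0.334); φ = arcsin(p_z) ≈ 19.54°, λ = atan2(p_y, p_x) ≈ -51.02°.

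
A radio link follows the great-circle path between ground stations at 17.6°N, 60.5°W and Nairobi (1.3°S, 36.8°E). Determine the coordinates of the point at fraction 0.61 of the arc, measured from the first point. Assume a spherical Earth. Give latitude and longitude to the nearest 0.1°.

Convert each endpoint to a unit vector on the sphere (x = cos φ cos λ, y = cos φ sin λ, z = sin φ).
The central angle between the endpoints is δ = arccos(p₁·p₂) ≈ 1.699 rad (97.4°).
Interpolate at f = 0.61 with slerp weights a = sin((1−f)δ)/sin δ ≈ 0.620, b = sin(fδ)/sin δ ≈ 0.868.
p = a·p₁ + b·p₂ ≈ (0.986, 0.005, 0.168); φ = arcsin(p_z) ≈ 9.66°, λ = atan2(p_y, p_x) ≈ 0.29°.

≈ 9.7°N, 0.3°E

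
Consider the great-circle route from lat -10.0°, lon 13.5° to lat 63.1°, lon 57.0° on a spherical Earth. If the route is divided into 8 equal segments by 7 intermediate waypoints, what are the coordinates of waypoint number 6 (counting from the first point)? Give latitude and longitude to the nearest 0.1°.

≈ lat 46.5°, lon 37.0°

Convert each endpoint to a unit vector on the sphere (x = cos φ cos λ, y = cos φ sin λ, z = sin φ).
The central angle between the endpoints is δ = arccos(p₁·p₂) ≈ 1.402 rad (80.3°).
Interpolate at f = 6/8 with slerp weights a = sin((1−f)δ)/sin δ ≈ 0.348, b = sin(fδ)/sin δ ≈ 0.881.
p = a·p₁ + b·p₂ ≈ (0.550, 0.414, 0.725); φ = arcsin(p_z) ≈ 46.46°, λ = atan2(p_y, p_x) ≈ 36.96°.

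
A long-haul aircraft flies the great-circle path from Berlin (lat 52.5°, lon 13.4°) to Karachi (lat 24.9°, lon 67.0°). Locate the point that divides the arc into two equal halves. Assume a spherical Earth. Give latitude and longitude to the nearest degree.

Convert each endpoint to a unit vector on the sphere (x = cos φ cos λ, y = cos φ sin λ, z = sin φ).
The central angle between the endpoints is δ = arccos(p₁·p₂) ≈ 0.848 rad (48.6°).
Interpolate at f = 1/2 with slerp weights a = sin((1−f)δ)/sin δ ≈ 0.549, b = sin(fδ)/sin δ ≈ 0.549.
p = a·p₁ + b·p₂ ≈ (0.519, 0.535, 0.666); φ = arcsin(p_z) ≈ 41.77°, λ = atan2(p_y, p_x) ≈ 45.88°.

≈ lat 42°, lon 46°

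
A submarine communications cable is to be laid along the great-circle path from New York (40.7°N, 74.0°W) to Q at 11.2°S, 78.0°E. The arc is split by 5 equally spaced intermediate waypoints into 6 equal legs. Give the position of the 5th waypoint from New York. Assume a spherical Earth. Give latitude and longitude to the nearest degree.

≈ 8°N, 65°E

The haversine formula gives a central angle δ ≈ 2.471 rad (141.6°) between the endpoints.
Interpolate at f = 5/6 with slerp weights a = sin((1−f)δ)/sin δ ≈ 0.644, b = sin(fδ)/sin δ ≈ 1.421.
p = a·p₁ + b·p₂ ≈ (0.424, 0.894, 0.144); φ = arcsin(p_z) ≈ 8.27°, λ = atan2(p_y, p_x) ≈ 64.61°.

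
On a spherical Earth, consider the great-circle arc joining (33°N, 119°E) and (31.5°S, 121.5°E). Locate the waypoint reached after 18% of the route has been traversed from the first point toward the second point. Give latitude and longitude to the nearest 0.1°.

≈ (21.4°N, 119.5°E)

The haversine formula gives a central angle δ ≈ 1.126 rad (64.5°) between the endpoints.
Interpolate at f = 0.18 with slerp weights a = sin((1−f)δ)/sin δ ≈ 0.884, b = sin(fδ)/sin δ ≈ 0.223.
p = a·p₁ + b·p₂ ≈ (-0.459, 0.810, 0.365); φ = arcsin(p_z) ≈ 21.39°, λ = atan2(p_y, p_x) ≈ 119.51°.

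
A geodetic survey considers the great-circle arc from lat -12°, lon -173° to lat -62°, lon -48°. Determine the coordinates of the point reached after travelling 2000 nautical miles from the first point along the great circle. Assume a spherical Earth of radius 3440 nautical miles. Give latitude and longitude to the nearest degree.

Write both endpoints as unit vectors p₁, p₂ with components (cos φ cos λ, cos φ sin λ, sin φ).
The central angle between the endpoints is δ = arccos(p₁·p₂) ≈ 1.651 rad (94.6°). The total great-circle distance is δ·R ≈ 1.651 × 3440 ≈ 5678 nmi, so the target fraction is f = 2000/5678 ≈ 0.352.
Interpolate at f ≈ 0.352 with slerp weights a = sin((1−f)δ)/sin δ ≈ 0.880, b = sin(fδ)/sin δ ≈ 0.551.
p = a·p₁ + b·p₂ ≈ (-0.681, -0.297, -0.669); φ = arcsin(p_z) ≈ -42.02°, λ = atan2(p_y, p_x) ≈ -156.43°.

≈ lat -42°, lon -156°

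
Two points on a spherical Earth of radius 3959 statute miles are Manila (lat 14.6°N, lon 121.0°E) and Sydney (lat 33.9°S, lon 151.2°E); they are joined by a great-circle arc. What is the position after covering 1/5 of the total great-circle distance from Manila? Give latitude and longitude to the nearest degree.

Convert each endpoint to a unit vector on the sphere (x = cos φ cos λ, y = cos φ sin λ, z = sin φ).
The central angle between the endpoints is δ = arccos(p₁·p₂) ≈ 0.984 rad (56.4°).
Interpolate at f = 1/5 with slerp weights a = sin((1−f)δ)/sin δ ≈ 0.851, b = sin(fδ)/sin δ ≈ 0.235.
p = a·p₁ + b·p₂ ≈ (-0.595, 0.800, 0.083); φ = arcsin(p_z) ≈ 4.79°, λ = atan2(p_y, p_x) ≈ 126.65°.

≈ lat 5°N, lon 127°E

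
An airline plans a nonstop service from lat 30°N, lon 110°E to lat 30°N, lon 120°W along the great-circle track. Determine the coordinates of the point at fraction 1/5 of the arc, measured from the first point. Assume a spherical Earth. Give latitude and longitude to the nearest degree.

≈ lat 44°N, lon 129°E

From cos δ = sin φ₁ sin φ₂ + cos φ₁ cos φ₂ cos Δλ, the central angle is δ ≈ 1.805 rad (103.4°).
Interpolate at f = 1/5 with slerp weights a = sin((1−f)δ)/sin δ ≈ 1.020, b = sin(fδ)/sin δ ≈ 0.363.
p = a·p₁ + b·p₂ ≈ (-0.459, 0.558, 0.691); φ = arcsin(p_z) ≈ 43.75°, λ = atan2(p_y, p_x) ≈ 129.48°.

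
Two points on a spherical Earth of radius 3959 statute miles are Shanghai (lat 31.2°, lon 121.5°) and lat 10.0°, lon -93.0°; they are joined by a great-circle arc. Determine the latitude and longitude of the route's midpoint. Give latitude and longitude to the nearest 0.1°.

From cos δ = sin φ₁ sin φ₂ + cos φ₁ cos φ₂ cos Δλ, the central angle is δ ≈ 2.220 rad (127.2°).
Interpolate at f = 1/2 with slerp weights a = sin((1−f)δ)/sin δ ≈ 1.124, b = sin(fδ)/sin δ ≈ 1.124.
p = a·p₁ + b·p₂ ≈ (-0.560, -0.286, 0.777); φ = arcsin(p_z) ≈ 51.03°, λ = atan2(p_y, p_x) ≈ -152.99°.

≈ lat 51.0°, lon -153.0°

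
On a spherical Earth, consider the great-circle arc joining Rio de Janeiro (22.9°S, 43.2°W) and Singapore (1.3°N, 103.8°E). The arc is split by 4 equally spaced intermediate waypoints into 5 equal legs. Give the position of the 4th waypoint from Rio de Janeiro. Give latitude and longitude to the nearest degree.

≈ 15°S, 81°E

Convert each endpoint to a unit vector on the sphere (x = cos φ cos λ, y = cos φ sin λ, z = sin φ).
The central angle between the endpoints is δ = arccos(p₁·p₂) ≈ 2.467 rad (141.4°).
Interpolate at f = 4/5 with slerp weights a = sin((1−f)δ)/sin δ ≈ 0.759, b = sin(fδ)/sin δ ≈ 1.473.
p = a·p₁ + b·p₂ ≈ (0.158, 0.952, -0.262); φ = arcsin(p_z) ≈ -15.18°, λ = atan2(p_y, p_x) ≈ 80.57°.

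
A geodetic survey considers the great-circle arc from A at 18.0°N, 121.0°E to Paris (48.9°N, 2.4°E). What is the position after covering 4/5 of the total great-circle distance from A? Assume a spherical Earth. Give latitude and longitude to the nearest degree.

Write both endpoints as unit vectors p₁, p₂ with components (cos φ cos λ, cos φ sin λ, sin φ).
The central angle between the endpoints is δ = arccos(p₁·p₂) ≈ 1.637 rad (93.8°).
Interpolate at f = 4/5 with slerp weights a = sin((1−f)δ)/sin δ ≈ 0.322, b = sin(fδ)/sin δ ≈ 0.968.
p = a·p₁ + b·p₂ ≈ (0.478, 0.289, 0.829); φ = arcsin(p_z) ≈ 56.02°, λ = atan2(p_y, p_x) ≈ 31.19°.

≈ 56°N, 31°E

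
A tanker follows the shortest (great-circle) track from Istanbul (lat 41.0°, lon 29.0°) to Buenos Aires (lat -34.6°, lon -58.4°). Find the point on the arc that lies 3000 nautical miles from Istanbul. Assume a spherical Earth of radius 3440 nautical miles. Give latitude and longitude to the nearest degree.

Convert each endpoint to a unit vector on the sphere (x = cos φ cos λ, y = cos φ sin λ, z = sin φ).
The central angle between the endpoints is δ = arccos(p₁·p₂) ≈ 1.922 rad (110.1°). The total great-circle distance is δ·R ≈ 1.922 × 3440 ≈ 6613 nmi, so the target fraction is f = 3000/6613 ≈ 0.454.
Interpolate at f ≈ 0.454 with slerp weights a = sin((1−f)δ)/sin δ ≈ 0.924, b = sin(fδ)/sin δ ≈ 0.816.
p = a·p₁ + b·p₂ ≈ (0.962, -0.234, 0.143); φ = arcsin(p_z) ≈ 8.23°, λ = atan2(p_y, p_x) ≈ -13.66°.

≈ lat 8°, lon -14°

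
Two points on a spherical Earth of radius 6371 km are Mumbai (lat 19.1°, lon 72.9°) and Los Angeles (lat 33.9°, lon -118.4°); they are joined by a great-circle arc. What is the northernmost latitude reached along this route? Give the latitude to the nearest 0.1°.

≈ 79.1°

The great circle lies in the plane with unit normal n̂ = (p₁ × p₂)/|p₁ × p₂|.
Here n̂_z ≈ +0.190; the vertex latitude is φ_max = arccos|n̂_z| ≈ 79.1°.
Check via Clairaut: cos φ_max = |cos φ₁| · sin C = cos(19.1°)·sin(11.6°) ≈ 0.190, again giving ≈ 79.1°.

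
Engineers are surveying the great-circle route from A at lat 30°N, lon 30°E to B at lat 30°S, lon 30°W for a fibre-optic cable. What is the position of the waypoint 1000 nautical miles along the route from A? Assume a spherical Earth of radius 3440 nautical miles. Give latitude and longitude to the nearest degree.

The haversine formula gives a central angle δ ≈ 1.445 rad (82.8°) between the endpoints. The total great-circle distance is δ·R ≈ 1.445 × 3440 ≈ 4972 nmi, so the target fraction is f = 1000/4972 ≈ 0.201.
Interpolate at f ≈ 0.201 with slerp weights a = sin((1−f)δ)/sin δ ≈ 0.922, b = sin(fδ)/sin δ ≈ 0.289.
p = a·p₁ + b·p₂ ≈ (0.908, 0.274, 0.317); φ = arcsin(p_z) ≈ 18.45°, λ = atan2(p_y, p_x) ≈ 16.80°.

≈ lat 18°N, lon 17°E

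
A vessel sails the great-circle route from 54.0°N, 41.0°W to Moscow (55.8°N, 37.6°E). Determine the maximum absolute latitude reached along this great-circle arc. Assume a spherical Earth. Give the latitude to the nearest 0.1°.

The great circle lies in the plane with unit normal n̂ = (p₁ × p₂)/|p₁ × p₂|.
Here n̂_z ≈ +0.477; the vertex latitude is φ_max = arccos|n̂_z| ≈ 61.5°.
Check via Clairaut: cos φ_max = |cos φ₁| · sin C = cos(54.0°)·sin(54.3°) ≈ 0.477, again giving ≈ 61.5°.

≈ 61.5°N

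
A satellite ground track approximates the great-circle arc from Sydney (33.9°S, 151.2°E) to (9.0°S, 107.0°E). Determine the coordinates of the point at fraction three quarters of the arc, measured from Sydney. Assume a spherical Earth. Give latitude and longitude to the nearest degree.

Write both endpoints as unit vectors p₁, p₂ with components (cos φ cos λ, cos φ sin λ, sin φ).
The central angle between the endpoints is δ = arccos(p₁·p₂) ≈ 0.830 rad (47.5°).
Interpolate at f = 3/4 with slerp weights a = sin((1−f)δ)/sin δ ≈ 0.279, b = sin(fδ)/sin δ ≈ 0.790.
p = a·p₁ + b·p₂ ≈ (-0.431, 0.858, -0.279); φ = arcsin(p_z) ≈ -16.22°, λ = atan2(p_y, p_x) ≈ 116.69°.

≈ (16°S, 117°E)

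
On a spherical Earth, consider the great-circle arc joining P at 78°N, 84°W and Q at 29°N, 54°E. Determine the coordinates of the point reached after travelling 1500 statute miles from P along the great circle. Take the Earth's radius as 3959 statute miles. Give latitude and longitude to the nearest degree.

Convert each endpoint to a unit vector on the sphere (x = cos φ cos λ, y = cos φ sin λ, z = sin φ).
The central angle between the endpoints is δ = arccos(p₁·p₂) ≈ 1.225 rad (70.2°). The total great-circle distance is δ·R ≈ 1.225 × 3959 ≈ 4849 mi, so the target fraction is f = 1500/4849 ≈ 0.309.
Interpolate at f ≈ 0.309 with slerp weights a = sin((1−f)δ)/sin δ ≈ 0.796, b = sin(fδ)/sin δ ≈ 0.393.
p = a·p₁ + b·p₂ ≈ (0.219, 0.114, 0.969); φ = arcsin(p_z) ≈ 75.69°, λ = atan2(p_y, p_x) ≈ 27.38°.

≈ 76°N, 27°E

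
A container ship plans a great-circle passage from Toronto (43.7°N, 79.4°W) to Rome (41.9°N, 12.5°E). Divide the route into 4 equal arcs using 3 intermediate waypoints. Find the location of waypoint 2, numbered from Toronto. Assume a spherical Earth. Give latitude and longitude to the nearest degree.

≈ 53°N, 33°W

Write both endpoints as unit vectors p₁, p₂ with components (cos φ cos λ, cos φ sin λ, sin φ).
The central angle between the endpoints is δ = arccos(p₁·p₂) ≈ 1.111 rad (63.7°).
Interpolate at f = 2/4 with slerp weights a = sin((1−f)δ)/sin δ ≈ 0.589, b = sin(fδ)/sin δ ≈ 0.589.
p = a·p₁ + b·p₂ ≈ (0.506, -0.323, 0.800); φ = arcsin(p_z) ≈ 53.10°, λ = atan2(p_y, p_x) ≈ -32.59°.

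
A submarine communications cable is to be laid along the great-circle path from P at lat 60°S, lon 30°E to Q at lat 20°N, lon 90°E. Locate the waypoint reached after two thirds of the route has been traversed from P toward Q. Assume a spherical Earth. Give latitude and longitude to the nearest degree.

≈ lat 8°S, lon 77°E

The haversine formula gives a central angle δ ≈ 1.632 rad (93.5°) between the endpoints.
Interpolate at f = 2/3 with slerp weights a = sin((1−f)δ)/sin δ ≈ 0.519, b = sin(fδ)/sin δ ≈ 0.887.
p = a·p₁ + b·p₂ ≈ (0.225, 0.964, -0.146); φ = arcsin(p_z) ≈ -8.37°, λ = atan2(p_y, p_x) ≈ 76.88°.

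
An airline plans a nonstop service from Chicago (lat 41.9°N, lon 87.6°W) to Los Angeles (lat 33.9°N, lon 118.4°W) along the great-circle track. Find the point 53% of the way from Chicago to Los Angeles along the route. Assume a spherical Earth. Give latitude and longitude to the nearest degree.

≈ lat 39°N, lon 105°W

Convert each endpoint to a unit vector on the sphere (x = cos φ cos λ, y = cos φ sin λ, z = sin φ).
The central angle between the endpoints is δ = arccos(p₁·p₂) ≈ 0.444 rad (25.4°).
Interpolate at f = 0.53 with slerp weights a = sin((1−f)δ)/sin δ ≈ 0.482, b = sin(fδ)/sin δ ≈ 0.543.
p = a·p₁ + b·p₂ ≈ (-0.199, -0.755, 0.625); φ = arcsin(p_z) ≈ 38.67°, λ = atan2(p_y, p_x) ≈ -104.78°.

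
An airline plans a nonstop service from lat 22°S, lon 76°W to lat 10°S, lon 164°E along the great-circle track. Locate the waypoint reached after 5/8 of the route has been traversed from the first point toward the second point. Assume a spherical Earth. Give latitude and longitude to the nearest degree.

≈ lat 27°S, lon 155°W

The haversine formula gives a central angle δ ≈ 1.973 rad (113.0°) between the endpoints.
Interpolate at f = 5/8 with slerp weights a = sin((1−f)δ)/sin δ ≈ 0.733, b = sin(fδ)/sin δ ≈ 1.025.
p = a·p₁ + b·p₂ ≈ (-0.806, -0.381, -0.453); φ = arcsin(p_z) ≈ -26.91°, λ = atan2(p_y, p_x) ≈ -154.72°.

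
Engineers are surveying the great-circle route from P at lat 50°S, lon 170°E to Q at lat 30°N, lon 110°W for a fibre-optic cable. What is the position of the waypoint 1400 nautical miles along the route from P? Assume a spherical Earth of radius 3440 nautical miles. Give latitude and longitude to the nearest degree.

The haversine formula gives a central angle δ ≈ 1.861 rad (106.6°) between the endpoints. The total great-circle distance is δ·R ≈ 1.861 × 3440 ≈ 6403 nmi, so the target fraction is f = 1400/6403 ≈ 0.219.
Interpolate at f ≈ 0.219 with slerp weights a = sin((1−f)δ)/sin δ ≈ 1.037, b = sin(fδ)/sin δ ≈ 0.413.
p = a·p₁ + b·p₂ ≈ (-0.779, -0.221, -0.588); φ = arcsin(p_z) ≈ -35.98°, λ = atan2(p_y, p_x) ≈ -164.19°.

≈ lat 36°S, lon 164°W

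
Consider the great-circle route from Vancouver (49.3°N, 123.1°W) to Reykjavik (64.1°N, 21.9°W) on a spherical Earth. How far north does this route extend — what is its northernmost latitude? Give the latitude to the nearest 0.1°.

≈ 69.0°N

The great circle lies in the plane with unit normal n̂ = (p₁ × p₂)/|p₁ × p₂|.
Here n̂_z ≈ +0.359; the vertex latitude is φ_max = arccos|n̂_z| ≈ 69.0°.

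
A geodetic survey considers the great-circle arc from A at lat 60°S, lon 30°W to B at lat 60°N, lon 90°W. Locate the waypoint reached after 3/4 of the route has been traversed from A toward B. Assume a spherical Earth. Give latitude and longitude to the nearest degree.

Convert each endpoint to a unit vector on the sphere (x = cos φ cos λ, y = cos φ sin λ, z = sin φ).
The central angle between the endpoints is δ = arccos(p₁·p₂) ≈ 2.246 rad (128.7°).
Interpolate at f = 3/4 with slerp weights a = sin((1−f)δ)/sin δ ≈ 0.682, b = sin(fδ)/sin δ ≈ 1.273.
p = a·p₁ + b·p₂ ≈ (0.295, -0.807, 0.512); φ = arcsin(p_z) ≈ 30.77°, λ = atan2(p_y, p_x) ≈ -69.90°.

≈ lat 31°N, lon 70°W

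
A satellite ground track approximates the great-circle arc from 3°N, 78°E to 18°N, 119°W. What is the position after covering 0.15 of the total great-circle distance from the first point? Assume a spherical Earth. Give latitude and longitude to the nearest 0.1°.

From cos δ = sin φ₁ sin φ₂ + cos φ₁ cos φ₂ cos Δλ, the central angle is δ ≈ 2.673 rad (153.1°).
Interpolate at f = 0.15 with slerp weights a = sin((1−f)δ)/sin δ ≈ 1.691, b = sin(fδ)/sin δ ≈ 0.864.
p = a·p₁ + b·p₂ ≈ (-0.047, 0.934, 0.355); φ = arcsin(p_z) ≈ 20.82°, λ = atan2(p_y, p_x) ≈ 92.89°.

≈ 20.8°N, 92.9°E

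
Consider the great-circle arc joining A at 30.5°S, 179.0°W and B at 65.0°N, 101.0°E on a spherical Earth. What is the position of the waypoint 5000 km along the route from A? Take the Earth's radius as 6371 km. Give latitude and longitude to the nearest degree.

≈ 11°N, 162°E

Write both endpoints as unit vectors p₁, p₂ with components (cos φ cos λ, cos φ sin λ, sin φ).
The central angle between the endpoints is δ = arccos(p₁·p₂) ≈ 1.979 rad (113.4°). The total great-circle distance is δ·R ≈ 1.979 × 6371 ≈ 12607 km, so the target fraction is f = 5000/12607 ≈ 0.397.
Interpolate at f ≈ 0.397 with slerp weights a = sin((1−f)δ)/sin δ ≈ 1.013, b = sin(fδ)/sin δ ≈ 0.770.
p = a·p₁ + b·p₂ ≈ (-0.935, 0.304, 0.184); φ = arcsin(p_z) ≈ 10.58°, λ = atan2(p_y, p_x) ≈ 161.98°.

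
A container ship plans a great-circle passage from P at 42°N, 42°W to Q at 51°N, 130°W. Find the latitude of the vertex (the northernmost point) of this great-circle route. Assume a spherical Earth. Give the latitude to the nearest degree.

The great circle lies in the plane with unit normal n̂ = (p₁ × p₂)/|p₁ × p₂|.
Here n̂_z ≈ -0.554; the vertex latitude is φ_max = arccos|n̂_z| ≈ 56.4°.
Check via Clairaut: cos φ_max = |cos φ₁| · sin C = cos(42.0°)·sin(48.2°) ≈ 0.554, again giving ≈ 56.4°.

≈ 56°N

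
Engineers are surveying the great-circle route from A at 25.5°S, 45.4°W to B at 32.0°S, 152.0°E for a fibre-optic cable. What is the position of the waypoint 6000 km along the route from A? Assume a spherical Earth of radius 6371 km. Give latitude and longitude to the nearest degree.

≈ 72°S, 96°W

Convert each endpoint to a unit vector on the sphere (x = cos φ cos λ, y = cos φ sin λ, z = sin φ).
The central angle between the endpoints is δ = arccos(p₁·p₂) ≈ 2.097 rad (120.2°). The total great-circle distance is δ·R ≈ 2.097 × 6371 ≈ 13360 km, so the target fraction is f = 6000/13360 ≈ 0.449.
Interpolate at f ≈ 0.449 with slerp weights a = sin((1−f)δ)/sin δ ≈ 1.058, b = sin(fδ)/sin δ ≈ 0.935.
p = a·p₁ + b·p₂ ≈ (-0.030, -0.308, -0.951); φ = arcsin(p_z) ≈ -72.00°, λ = atan2(p_y, p_x) ≈ -95.51°.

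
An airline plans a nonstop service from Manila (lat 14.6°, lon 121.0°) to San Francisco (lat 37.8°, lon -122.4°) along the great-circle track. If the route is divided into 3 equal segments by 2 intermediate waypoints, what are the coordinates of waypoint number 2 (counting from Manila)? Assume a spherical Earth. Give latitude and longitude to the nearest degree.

Write both endpoints as unit vectors p₁, p₂ with components (cos φ cos λ, cos φ sin λ, sin φ).
The central angle between the endpoints is δ = arccos(p₁·p₂) ≈ 1.760 rad (100.8°).
Interpolate at f = 2/3 with slerp weights a = sin((1−f)δ)/sin δ ≈ 0.564, b = sin(fδ)/sin δ ≈ 0.939.
p = a·p₁ + b·p₂ ≈ (-0.678, -0.159, 0.717); φ = arcsin(p_z) ≈ 45.84°, λ = atan2(p_y, p_x) ≈ -166.82°.

≈ lat 46°, lon -167°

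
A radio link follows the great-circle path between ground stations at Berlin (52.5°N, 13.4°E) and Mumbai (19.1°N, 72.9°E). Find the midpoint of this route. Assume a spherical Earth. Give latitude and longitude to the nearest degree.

≈ (40°N, 50°E)

Convert each endpoint to a unit vector on the sphere (x = cos φ cos λ, y = cos φ sin λ, z = sin φ).
The central angle between the endpoints is δ = arccos(p₁·p₂) ≈ 0.987 rad (56.5°).
Interpolate at f = 1/2 with slerp weights a = sin((1−f)δ)/sin δ ≈ 0.568, b = sin(fδ)/sin δ ≈ 0.568.
p = a·p₁ + b·p₂ ≈ (0.494, 0.593, 0.636); φ = arcsin(p_z) ≈ 39.50°, λ = atan2(p_y, p_x) ≈ 50.20°.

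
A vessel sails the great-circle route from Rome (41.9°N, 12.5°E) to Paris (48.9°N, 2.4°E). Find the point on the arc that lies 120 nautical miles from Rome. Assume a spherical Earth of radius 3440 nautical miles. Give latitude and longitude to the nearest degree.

Convert each endpoint to a unit vector on the sphere (x = cos φ cos λ, y = cos φ sin λ, z = sin φ).
The central angle between the endpoints is δ = arccos(p₁·p₂) ≈ 0.174 rad (9.9°). The total great-circle distance is δ·R ≈ 0.174 × 3440 ≈ 597 nmi, so the target fraction is f = 120/597 ≈ 0.201.
Interpolate at f ≈ 0.201 with slerp weights a = sin((1−f)δ)/sin δ ≈ 0.801, b = sin(fδ)/sin δ ≈ 0.202.
p = a·p₁ + b·p₂ ≈ (0.714, 0.135, 0.687); φ = arcsin(p_z) ≈ 43.37°, λ = atan2(p_y, p_x) ≈ 10.67°.

≈ 43°N, 11°E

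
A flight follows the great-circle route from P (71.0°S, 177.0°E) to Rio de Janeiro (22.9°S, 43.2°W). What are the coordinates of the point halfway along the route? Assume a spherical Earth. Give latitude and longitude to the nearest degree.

≈ (62°S, 61°W)

Convert each endpoint to a unit vector on the sphere (x = cos φ cos λ, y = cos φ sin λ, z = sin φ).
The central angle between the endpoints is δ = arccos(p₁·p₂) ≈ 1.431 rad (82.0°).
Interpolate at f = 1/2 with slerp weights a = sin((1−f)δ)/sin δ ≈ 0.663, b = sin(fδ)/sin δ ≈ 0.663.
p = a·p₁ + b·p₂ ≈ (0.230, -0.407, -0.884); φ = arcsin(p_z) ≈ -62.17°, λ = atan2(p_y, p_x) ≈ -60.55°.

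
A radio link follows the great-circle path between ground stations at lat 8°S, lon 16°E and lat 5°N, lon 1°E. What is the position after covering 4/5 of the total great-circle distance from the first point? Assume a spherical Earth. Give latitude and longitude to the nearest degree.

≈ lat 2°N, lon 4°E

From cos δ = sin φ₁ sin φ₂ + cos φ₁ cos φ₂ cos Δλ, the central angle is δ ≈ 0.346 rad (19.8°).
Interpolate at f = 4/5 with slerp weights a = sin((1−f)δ)/sin δ ≈ 0.204, b = sin(fδ)/sin δ ≈ 0.806.
p = a·p₁ + b·p₂ ≈ (0.997, 0.070, 0.042); φ = arcsin(p_z) ≈ 2.40°, λ = atan2(p_y, p_x) ≈ 4.00°.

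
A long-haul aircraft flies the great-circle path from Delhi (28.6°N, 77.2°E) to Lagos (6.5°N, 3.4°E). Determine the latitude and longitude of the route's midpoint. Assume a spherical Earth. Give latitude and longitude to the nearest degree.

Convert each endpoint to a unit vector on the sphere (x = cos φ cos λ, y = cos φ sin λ, z = sin φ).
The central angle between the endpoints is δ = arccos(p₁·p₂) ≈ 1.269 rad (72.7°).
Interpolate at f = 1/2 with slerp weights a = sin((1−f)δ)/sin δ ≈ 0.621, b = sin(fδ)/sin δ ≈ 0.621.
p = a·p₁ + b·p₂ ≈ (0.736, 0.568, 0.367); φ = arcsin(p_z) ≈ 21.56°, λ = atan2(p_y, p_x) ≈ 37.65°.

≈ 22°N, 38°E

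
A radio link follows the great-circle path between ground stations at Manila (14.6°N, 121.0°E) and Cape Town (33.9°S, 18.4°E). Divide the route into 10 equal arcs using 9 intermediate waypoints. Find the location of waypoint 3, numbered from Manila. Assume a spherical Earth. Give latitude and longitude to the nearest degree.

Write both endpoints as unit vectors p₁, p₂ with components (cos φ cos λ, cos φ sin λ, sin φ).
The central angle between the endpoints is δ = arccos(p₁·p₂) ≈ 1.892 rad (108.4°).
Interpolate at f = 3/10 with slerp weights a = sin((1−f)δ)/sin δ ≈ 1.022, b = sin(fδ)/sin δ ≈ 0.567.
p = a·p₁ + b·p₂ ≈ (-0.063, 0.996, -0.058); φ = arcsin(p_z) ≈ -3.35°, λ = atan2(p_y, p_x) ≈ 93.63°.

≈ 3°S, 94°E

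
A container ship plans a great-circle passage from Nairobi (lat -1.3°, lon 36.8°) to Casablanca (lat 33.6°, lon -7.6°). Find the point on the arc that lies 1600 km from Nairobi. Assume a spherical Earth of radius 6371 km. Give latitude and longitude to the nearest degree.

≈ lat 9°, lon 26°

Write both endpoints as unit vectors p₁, p₂ with components (cos φ cos λ, cos φ sin λ, sin φ).
The central angle between the endpoints is δ = arccos(p₁·p₂) ≈ 0.949 rad (54.4°). The total great-circle distance is δ·R ≈ 0.949 × 6371 ≈ 6047 km, so the target fraction is f = 1600/6047 ≈ 0.265.
Interpolate at f ≈ 0.265 with slerp weights a = sin((1−f)δ)/sin δ ≈ 0.791, b = sin(fδ)/sin δ ≈ 0.306.
p = a·p₁ + b·p₂ ≈ (0.885, 0.440, 0.151); φ = arcsin(p_z) ≈ 8.70°, λ = atan2(p_y, p_x) ≈ 26.42°.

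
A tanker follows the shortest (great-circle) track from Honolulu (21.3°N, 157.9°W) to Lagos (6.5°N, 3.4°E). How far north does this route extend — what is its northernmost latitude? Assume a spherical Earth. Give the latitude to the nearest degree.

≈ 57°N

The great circle lies in the plane with unit normal n̂ = (p₁ × p₂)/|p₁ × p₂|.
Here n̂_z ≈ +0.540; the vertex latitude is φ_max = arccos|n̂_z| ≈ 57.3°.
Check via Clairaut: cos φ_max = |cos φ₁| · sin C = cos(21.3°)·sin(35.5°) ≈ 0.540, again giving ≈ 57.3°.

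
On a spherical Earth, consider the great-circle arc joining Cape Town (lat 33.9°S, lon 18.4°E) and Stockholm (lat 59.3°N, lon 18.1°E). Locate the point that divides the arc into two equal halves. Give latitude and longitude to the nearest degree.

Write both endpoints as unit vectors p₁, p₂ with components (cos φ cos λ, cos φ sin λ, sin φ).
The central angle between the endpoints is δ = arccos(p₁·p₂) ≈ 1.627 rad (93.2°).
Interpolate at f = 1/2 with slerp weights a = sin((1−f)δ)/sin δ ≈ 0.728, b = sin(fδ)/sin δ ≈ 0.728.
p = a·p₁ + b·p₂ ≈ (0.926, 0.306, 0.220); φ = arcsin(p_z) ≈ 12.70°, λ = atan2(p_y, p_x) ≈ 18.29°.

≈ lat 13°N, lon 18°E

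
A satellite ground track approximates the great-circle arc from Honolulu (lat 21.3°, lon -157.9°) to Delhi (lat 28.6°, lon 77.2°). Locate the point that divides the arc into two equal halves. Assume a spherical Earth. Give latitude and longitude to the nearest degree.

From cos δ = sin φ₁ sin φ₂ + cos φ₁ cos φ₂ cos Δλ, the central angle is δ ≈ 1.869 rad (107.1°).
Interpolate at f = 1/2 with slerp weights a = sin((1−f)δ)/sin δ ≈ 0.842, b = sin(fδ)/sin δ ≈ 0.842.
p = a·p₁ + b·p₂ ≈ (-0.563, 0.426, 0.709); φ = arcsin(p_z) ≈ 45.12°, λ = atan2(p_y, p_x) ≈ 142.91°.

≈ lat 45°, lon 143°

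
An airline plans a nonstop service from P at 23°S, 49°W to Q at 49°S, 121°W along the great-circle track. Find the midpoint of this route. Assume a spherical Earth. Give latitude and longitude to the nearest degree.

≈ 42°S, 78°W

From cos δ = sin φ₁ sin φ₂ + cos φ₁ cos φ₂ cos Δλ, the central angle is δ ≈ 1.068 rad (61.2°).
Interpolate at f = 1/2 with slerp weights a = sin((1−f)δ)/sin δ ≈ 0.581, b = sin(fδ)/sin δ ≈ 0.581.
p = a·p₁ + b·p₂ ≈ (0.155, -0.730, -0.665); φ = arcsin(p_z) ≈ -41.72°, λ = atan2(p_y, p_x) ≈ -78.05°.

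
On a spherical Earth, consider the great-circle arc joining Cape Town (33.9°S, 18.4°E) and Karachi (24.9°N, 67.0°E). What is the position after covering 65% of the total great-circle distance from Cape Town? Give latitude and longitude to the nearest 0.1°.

≈ 4.2°N, 50.4°E

Write both endpoints as unit vectors p₁, p₂ with components (cos φ cos λ, cos φ sin λ, sin φ).
The central angle between the endpoints is δ = arccos(p₁·p₂) ≈ 1.305 rad (74.7°).
Interpolate at f = 0.65 with slerp weights a = sin((1−f)δ)/sin δ ≈ 0.457, b = sin(fδ)/sin δ ≈ 0.777.
p = a·p₁ + b·p₂ ≈ (0.635, 0.769, 0.072); φ = arcsin(p_z) ≈ 4.15°, λ = atan2(p_y, p_x) ≈ 50.42°.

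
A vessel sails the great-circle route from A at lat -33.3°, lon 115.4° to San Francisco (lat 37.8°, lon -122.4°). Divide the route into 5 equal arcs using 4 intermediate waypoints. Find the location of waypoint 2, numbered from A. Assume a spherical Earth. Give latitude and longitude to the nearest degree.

From cos δ = sin φ₁ sin φ₂ + cos φ₁ cos φ₂ cos Δλ, the central angle is δ ≈ 2.330 rad (133.5°).
Interpolate at f = 2/5 with slerp weights a = sin((1−f)δ)/sin δ ≈ 1.358, b = sin(fδ)/sin δ ≈ 1.107.
p = a·p₁ + b·p₂ ≈ (-0.956, 0.287, -0.067); φ = arcsin(p_z) ≈ -3.86°, λ = atan2(p_y, p_x) ≈ 163.28°.

≈ lat -4°, lon 163°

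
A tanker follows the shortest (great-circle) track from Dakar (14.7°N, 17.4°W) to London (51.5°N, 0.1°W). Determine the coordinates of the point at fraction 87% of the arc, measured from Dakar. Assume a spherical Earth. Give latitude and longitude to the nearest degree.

Write both endpoints as unit vectors p₁, p₂ with components (cos φ cos λ, cos φ sin λ, sin φ).
The central angle between the endpoints is δ = arccos(p₁·p₂) ≈ 0.686 rad (39.3°).
Interpolate at f = 0.87 with slerp weights a = sin((1−f)δ)/sin δ ≈ 0.141, b = sin(fδ)/sin δ ≈ 0.887.
p = a·p₁ + b·p₂ ≈ (0.682, -0.042, 0.730); φ = arcsin(p_z) ≈ 46.89°, λ = atan2(p_y, p_x) ≈ -3.49°.

≈ 47°N, 3°W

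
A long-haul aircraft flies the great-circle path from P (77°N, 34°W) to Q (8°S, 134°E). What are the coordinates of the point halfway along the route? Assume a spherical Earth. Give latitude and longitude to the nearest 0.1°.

≈ (47.3°N, 130.5°E)

Convert each endpoint to a unit vector on the sphere (x = cos φ cos λ, y = cos φ sin λ, z = sin φ).
The central angle between the endpoints is δ = arccos(p₁·p₂) ≈ 1.932 rad (110.7°).
Interpolate at f = 1/2 with slerp weights a = sin((1−f)δ)/sin δ ≈ 0.879, b = sin(fδ)/sin δ ≈ 0.879.
p = a·p₁ + b·p₂ ≈ (-0.441, 0.516, 0.734); φ = arcsin(p_z) ≈ 47.26°, λ = atan2(p_y, p_x) ≈ 130.53°.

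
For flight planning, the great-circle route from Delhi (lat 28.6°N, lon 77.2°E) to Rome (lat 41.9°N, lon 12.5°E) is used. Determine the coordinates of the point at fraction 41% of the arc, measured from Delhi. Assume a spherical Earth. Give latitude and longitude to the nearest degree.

≈ lat 38°N, lon 54°E

Write both endpoints as unit vectors p₁, p₂ with components (cos φ cos λ, cos φ sin λ, sin φ).
The central angle between the endpoints is δ = arccos(p₁·p₂) ≈ 0.929 rad (53.2°).
Interpolate at f = 0.41 with slerp weights a = sin((1−f)δ)/sin δ ≈ 0.650, b = sin(fδ)/sin δ ≈ 0.464.
p = a·p₁ + b·p₂ ≈ (0.464, 0.632, 0.621); φ = arcsin(p_z) ≈ 38.41°, λ = atan2(p_y, p_x) ≈ 53.72°.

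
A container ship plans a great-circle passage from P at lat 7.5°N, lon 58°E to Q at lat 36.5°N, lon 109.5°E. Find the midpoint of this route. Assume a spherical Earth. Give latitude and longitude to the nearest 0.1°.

≈ lat 24.1°N, lon 80.9°E

The haversine formula gives a central angle δ ≈ 0.960 rad (55.0°) between the endpoints.
Interpolate at f = 1/2 with slerp weights a = sin((1−f)δ)/sin δ ≈ 0.564, b = sin(fδ)/sin δ ≈ 0.564.
p = a·p₁ + b·p₂ ≈ (0.145, 0.901, 0.409); φ = arcsin(p_z) ≈ 24.13°, λ = atan2(p_y, p_x) ≈ 80.86°.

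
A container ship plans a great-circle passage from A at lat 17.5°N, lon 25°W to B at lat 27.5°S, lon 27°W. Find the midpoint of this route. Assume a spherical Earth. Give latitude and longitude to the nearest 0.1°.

Convert each endpoint to a unit vector on the sphere (x = cos φ cos λ, y = cos φ sin λ, z = sin φ).
The central angle between the endpoints is δ = arccos(p₁·p₂) ≈ 0.786 rad (45.0°).
Interpolate at f = 1/2 with slerp weights a = sin((1−f)δ)/sin δ ≈ 0.541, b = sin(fδ)/sin δ ≈ 0.541.
p = a·p₁ + b·p₂ ≈ (0.896, -0.436, -0.087); φ = arcsin(p_z) ≈ -5.00°, λ = atan2(p_y, p_x) ≈ -25.96°.

≈ lat 5.0°S, lon 26.0°W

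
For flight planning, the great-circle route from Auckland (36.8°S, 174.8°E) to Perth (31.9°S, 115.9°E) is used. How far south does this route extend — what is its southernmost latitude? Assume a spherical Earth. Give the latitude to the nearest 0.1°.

The great circle lies in the plane with unit normal n̂ = (p₁ × p₂)/|p₁ × p₂|.
Here n̂_z ≈ -0.782; the vertex latitude is φ_max = arccos|n̂_z| ≈ 38.6°.
Check via Clairaut: cos φ_max = |cos φ₁| · sin C = cos(36.8°)·sin(102.4°) ≈ 0.782, again giving ≈ 38.6°.

≈ 38.6°S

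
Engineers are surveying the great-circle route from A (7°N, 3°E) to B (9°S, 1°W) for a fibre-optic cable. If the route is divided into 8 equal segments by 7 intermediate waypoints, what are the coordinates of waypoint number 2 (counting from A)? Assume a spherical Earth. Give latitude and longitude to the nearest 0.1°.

≈ (3.0°N, 2.0°E)

From cos δ = sin φ₁ sin φ₂ + cos φ₁ cos φ₂ cos Δλ, the central angle is δ ≈ 0.288 rad (16.5°).
Interpolate at f = 2/8 with slerp weights a = sin((1−f)δ)/sin δ ≈ 0.755, b = sin(fδ)/sin δ ≈ 0.253.
p = a·p₁ + b·p₂ ≈ (0.998, 0.035, 0.052); φ = arcsin(p_z) ≈ 3.00°, λ = atan2(p_y, p_x) ≈ 2.00°.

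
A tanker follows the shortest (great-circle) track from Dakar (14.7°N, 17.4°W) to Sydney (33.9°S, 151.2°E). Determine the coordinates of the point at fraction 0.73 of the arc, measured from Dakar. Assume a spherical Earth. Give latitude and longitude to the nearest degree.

≈ 63°S, 100°E

From cos δ = sin φ₁ sin φ₂ + cos φ₁ cos φ₂ cos Δλ, the central angle is δ ≈ 2.761 rad (158.2°).
Interpolate at f = 0.73 with slerp weights a = sin((1−f)δ)/sin δ ≈ 1.827, b = sin(fδ)/sin δ ≈ 2.431.
p = a·p₁ + b·p₂ ≈ (-0.082, 0.444, -0.892); φ = arcsin(p_z) ≈ -63.18°, λ = atan2(p_y, p_x) ≈ 100.46°.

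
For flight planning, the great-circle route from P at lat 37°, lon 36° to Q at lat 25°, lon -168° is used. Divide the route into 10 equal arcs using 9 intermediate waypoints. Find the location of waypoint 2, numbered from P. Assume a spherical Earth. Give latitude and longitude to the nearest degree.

≈ lat 57°, lon 53°

Write both endpoints as unit vectors p₁, p₂ with components (cos φ cos λ, cos φ sin λ, sin φ).
The central angle between the endpoints is δ = arccos(p₁·p₂) ≈ 1.990 rad (114.0°).
Interpolate at f = 2/10 with slerp weights a = sin((1−f)δ)/sin δ ≈ 1.094, b = sin(fδ)/sin δ ≈ 0.424.
p = a·p₁ + b·p₂ ≈ (0.331, 0.434, 0.838); φ = arcsin(p_z) ≈ 56.93°, λ = atan2(p_y, p_x) ≈ 52.65°.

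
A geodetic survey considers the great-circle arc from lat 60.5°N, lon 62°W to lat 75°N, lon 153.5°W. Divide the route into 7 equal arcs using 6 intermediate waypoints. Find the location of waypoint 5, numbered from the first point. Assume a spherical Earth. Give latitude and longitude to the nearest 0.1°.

Write both endpoints as unit vectors p₁, p₂ with components (cos φ cos λ, cos φ sin λ, sin φ).
The central angle between the endpoints is δ = arccos(p₁·p₂) ≈ 0.578 rad (33.1°).
Interpolate at f = 5/7 with slerp weights a = sin((1−f)δ)/sin δ ≈ 0.301, b = sin(fδ)/sin δ ≈ 0.734.
p = a·p₁ + b·p₂ ≈ (-0.101, -0.216, 0.971); φ = arcsin(p_z) ≈ 76.24°, λ = atan2(p_y, p_x) ≈ -115.00°.

≈ lat 76.2°N, lon 115.0°W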